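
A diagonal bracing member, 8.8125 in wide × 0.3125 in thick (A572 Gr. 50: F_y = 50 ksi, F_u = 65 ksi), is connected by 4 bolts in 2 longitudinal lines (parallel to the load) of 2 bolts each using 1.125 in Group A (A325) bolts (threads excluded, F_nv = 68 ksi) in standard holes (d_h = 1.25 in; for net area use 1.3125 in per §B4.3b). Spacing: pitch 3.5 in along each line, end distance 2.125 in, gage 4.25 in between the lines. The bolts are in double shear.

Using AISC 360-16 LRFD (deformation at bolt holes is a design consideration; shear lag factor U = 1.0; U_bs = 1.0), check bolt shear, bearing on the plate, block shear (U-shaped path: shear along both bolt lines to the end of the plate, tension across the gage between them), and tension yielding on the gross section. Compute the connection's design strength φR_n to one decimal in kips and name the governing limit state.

111.6 kips (block shear governs)

Bolt shear: A_b = π(1.125)²/4 = 0.99402 in². φR_n = 0.75 × 68 × 0.99402 × 4 × 2 = 405.6 kips.
Bearing (0.3125 in plate, F_u = 65 ksi): end bolts L_c = 2.125 − 1.25/2 = 1.5, R_n = min(1.2×1.5×0.3125×65, 2.4×1.125×0.3125×65) = 36.563 kips/bolt; interior L_c = 3.5 − 1.25 = 2.25, R_n = 54.844 kips/bolt. φR_n = 0.75 × (2×36.563 + 2×54.844) = 137.1 kips.
Block shear: shear path 2×[2.125+1×3.5] = 2×5.625 in, A_gv = 3.5156, A_nv = 2×(5.625 − 1.5×1.3125)×0.3125 = 2.2852 in²; tension across gage: (4.25 − 1×1.3125)×0.3125 = 0.91797 in². R_n = min(0.6×65×2.2852, 0.6×50×3.5156) + 1.0×65×0.91797 = min(89.123, 105.47) + 59.668 = 148.79 kips. φR_n = 0.75 × 148.79 = 111.6 kips.
Tension yield (gross): A_g = 8.8125×0.3125 = 2.7539 in². φR_n = 0.90 × 50 × 2.7539 = 123.9 kips.
Governing: min(405.6, 137.1, 111.6, 123.9) = 111.6 kips → block shear.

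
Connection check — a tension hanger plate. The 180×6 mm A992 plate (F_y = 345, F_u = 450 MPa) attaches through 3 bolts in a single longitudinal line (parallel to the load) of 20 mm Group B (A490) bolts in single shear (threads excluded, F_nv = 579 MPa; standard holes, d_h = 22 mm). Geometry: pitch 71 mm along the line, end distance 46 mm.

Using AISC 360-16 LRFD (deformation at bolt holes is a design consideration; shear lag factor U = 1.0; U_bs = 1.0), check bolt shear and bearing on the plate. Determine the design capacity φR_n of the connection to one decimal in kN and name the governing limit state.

279.5 kN (bearing governs)

Bolt shear: A_b = π(20)²/4 = 314.16 mm². φR_n = 0.75 × 579 × 314.16 × 3 × 1 = 409.3 kN.
Bearing (6 mm plate, F_u = 450 MPa): end bolts L_c = 46 − 22/2 = 35, R_n = min(1.2×35×6×450, 2.4×20×6×450) = 113.4 kN/bolt; interior L_c = 71 − 22 = 49, R_n = 129.6 kN/bolt. φR_n = 0.75 × (1×113.4 + 2×129.6) = 279.5 kN.
Governing: min(409.3, 279.5) = 279.5 kN → bearing.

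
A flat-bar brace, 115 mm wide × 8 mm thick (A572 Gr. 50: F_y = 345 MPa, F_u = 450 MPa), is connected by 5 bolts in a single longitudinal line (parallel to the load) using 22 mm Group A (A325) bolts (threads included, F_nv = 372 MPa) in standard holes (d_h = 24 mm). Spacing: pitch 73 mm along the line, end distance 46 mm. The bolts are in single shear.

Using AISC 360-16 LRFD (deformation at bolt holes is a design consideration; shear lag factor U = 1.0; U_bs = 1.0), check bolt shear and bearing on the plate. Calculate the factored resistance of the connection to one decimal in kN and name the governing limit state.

Bolt shear: A_b = π(22)²/4 = 380.13 mm². φR_n = 0.75 × 372 × 380.13 × 5 × 1 = 530.3 kN.
Bearing (8 mm plate, F_u = 450 MPa): end bolts L_c = 46 − 24/2 = 34, R_n = min(1.2×34×8×450, 2.4×22×8×450) = 146.88 kN/bolt; interior L_c = 73 − 24 = 49, R_n = 190.08 kN/bolt. φR_n = 0.75 × (1×146.88 + 4×190.08) = 680.4 kN.
Governing: min(530.3, 680.4) = 530.3 kN → bolt shear.

530.3 kN (bolt shear governs)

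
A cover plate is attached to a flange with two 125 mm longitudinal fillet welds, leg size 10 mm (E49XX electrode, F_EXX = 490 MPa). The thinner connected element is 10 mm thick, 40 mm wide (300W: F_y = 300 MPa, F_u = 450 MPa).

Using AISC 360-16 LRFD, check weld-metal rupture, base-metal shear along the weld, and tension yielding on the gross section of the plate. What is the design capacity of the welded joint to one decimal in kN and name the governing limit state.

Weld metal: throat = 0.707×10 = 7.07 mm, L = 2×125 = 250 mm. φR_n = 0.75 × 0.6 × 490 × 7.07 × 250 = 389.7 kN.
Base metal shear (10 mm plate): yield φR_n = 1.0×0.6×300×10×250 = 450.0 kN; rupture φR_n = 0.75×0.6×450×10×250 = 506.3 kN; take 450.0 kN (yield).
Tension yield (gross): A_g = 40×10 = 400 mm². φR_n = 0.90 × 300 × 400 = 108.0 kN.
Governing: min(389.7, 450.0, 108.0) = 108.0 kN → gross-section yield.

108.0 kN (gross-section yield governs)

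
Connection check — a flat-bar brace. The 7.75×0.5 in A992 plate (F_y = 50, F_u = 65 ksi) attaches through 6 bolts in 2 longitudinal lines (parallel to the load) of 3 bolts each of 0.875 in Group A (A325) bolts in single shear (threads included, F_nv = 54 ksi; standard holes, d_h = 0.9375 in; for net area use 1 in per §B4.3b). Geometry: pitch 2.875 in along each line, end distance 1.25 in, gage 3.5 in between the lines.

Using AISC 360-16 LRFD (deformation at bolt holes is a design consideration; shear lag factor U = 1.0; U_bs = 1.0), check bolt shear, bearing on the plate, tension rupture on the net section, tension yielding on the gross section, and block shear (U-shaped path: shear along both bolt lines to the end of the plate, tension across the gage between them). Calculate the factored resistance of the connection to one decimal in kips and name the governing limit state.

140.2 kips (net-section rupture governs)

Bolt shear: A_b = π(0.875)²/4 = 0.60132 in². φR_n = 0.75 × 54 × 0.60132 × 6 × 1 = 146.1 kips.
Bearing (0.5 in plate, F_u = 65 ksi): end bolts L_c = 1.25 − 0.9375/2 = 0.78125, R_n = min(1.2×0.78125×0.5×65, 2.4×0.875×0.5×65) = 30.469 kips/bolt; interior L_c = 2.875 − 0.9375 = 1.9375, R_n = 68.25 kips/bolt. φR_n = 0.75 × (2×30.469 + 4×68.25) = 250.5 kips.
Tension rupture (net): A_n = (7.75 − 2×1)×0.5 = 2.875 in² (U = 1.0, A_e = A_n). φR_n = 0.75 × 65 × 2.875 = 140.2 kips.
Tension yield (gross): A_g = 7.75×0.5 = 3.875 in². φR_n = 0.90 × 50 × 3.875 = 174.4 kips.
Block shear: shear path 2×[1.25+2×2.875] = 2×7 in, A_gv = 7, A_nv = 2×(7 − 2.5×1)×0.5 = 4.5 in²; tension across gage: (3.5 − 1×1)×0.5 = 1.25 in². R_n = min(0.6×65×4.5, 0.6×50×7) + 1.0×65×1.25 = min(175.5, 210) + 81.25 = 256.75 kips. φR_n = 0.75 × 256.75 = 192.6 kips.
Governing: min(146.1, 250.5, 140.2, 174.4, 192.6) = 140.2 kips → net-section rupture.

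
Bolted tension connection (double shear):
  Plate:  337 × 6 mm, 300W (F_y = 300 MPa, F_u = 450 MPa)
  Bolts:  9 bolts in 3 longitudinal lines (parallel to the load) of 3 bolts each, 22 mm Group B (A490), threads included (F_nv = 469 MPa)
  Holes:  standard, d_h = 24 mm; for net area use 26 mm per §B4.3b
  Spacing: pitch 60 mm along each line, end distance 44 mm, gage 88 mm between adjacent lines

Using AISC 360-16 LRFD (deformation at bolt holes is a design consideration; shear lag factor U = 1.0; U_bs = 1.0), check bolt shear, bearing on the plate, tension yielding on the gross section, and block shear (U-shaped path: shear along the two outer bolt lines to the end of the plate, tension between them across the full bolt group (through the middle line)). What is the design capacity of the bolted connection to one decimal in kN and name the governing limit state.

491.7 kN (block shear governs)

Bolt shear: A_b = π(22)²/4 = 380.13 mm². φR_n = 0.75 × 469 × 380.13 × 9 × 2 = 2406.8 kN.
Bearing (6 mm plate, F_u = 450 MPa): end bolts L_c = 44 − 24/2 = 32, R_n = min(1.2×32×6×450, 2.4×22×6×450) = 103.68 kN/bolt; interior L_c = 60 − 24 = 36, R_n = 116.64 kN/bolt. φR_n = 0.75 × (3×103.68 + 6×116.64) = 758.2 kN.
Tension yield (gross): A_g = 337×6 = 2022 mm². φR_n = 0.90 × 300 × 2022 = 545.9 kN.
Block shear: shear path 2×[44+2×60] = 2×164 mm, A_gv = 1968, A_nv = 2×(164 − 2.5×26)×6 = 1188 mm²; tension across gage: (176 − 2×26)×6 = 744 mm². R_n = min(0.6×450×1188, 0.6×300×1968) + 1.0×450×744 = min(320.76, 354.24) + 334.8 = 655.56 kN. φR_n = 0.75 × 655.56 = 491.7 kN.
Governing: min(2406.8, 758.2, 545.9, 491.7) = 491.7 kN → block shear.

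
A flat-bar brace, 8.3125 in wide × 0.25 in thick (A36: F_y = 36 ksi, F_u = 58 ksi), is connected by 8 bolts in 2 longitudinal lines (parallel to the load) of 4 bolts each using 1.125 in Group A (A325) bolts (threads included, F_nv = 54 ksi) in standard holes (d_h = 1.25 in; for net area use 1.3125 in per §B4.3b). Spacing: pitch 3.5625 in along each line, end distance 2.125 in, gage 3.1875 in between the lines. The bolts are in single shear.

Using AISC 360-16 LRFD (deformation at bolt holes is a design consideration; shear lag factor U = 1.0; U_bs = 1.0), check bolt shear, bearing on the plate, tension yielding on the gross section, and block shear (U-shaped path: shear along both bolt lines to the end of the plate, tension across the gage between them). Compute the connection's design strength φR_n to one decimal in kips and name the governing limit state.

67.3 kips (gross-section yield governs)

Bolt shear: A_b = π(1.125)²/4 = 0.99402 in². φR_n = 0.75 × 54 × 0.99402 × 8 × 1 = 322.1 kips.
Bearing (0.25 in plate, F_u = 58 ksi): end bolts L_c = 2.125 − 1.25/2 = 1.5, R_n = min(1.2×1.5×0.25×58, 2.4×1.125×0.25×58) = 26.1 kips/bolt; interior L_c = 3.5625 − 1.25 = 2.3125, R_n = 39.15 kips/bolt. φR_n = 0.75 × (2×26.1 + 6×39.15) = 215.3 kips.
Tension yield (gross): A_g = 8.3125×0.25 = 2.0781 in². φR_n = 0.90 × 36 × 2.0781 = 67.3 kips.
Block shear: shear path 2×[2.125+3×3.5625] = 2×12.8125 in, A_gv = 6.4063, A_nv = 2×(12.8125 − 3.5×1.3125)×0.25 = 4.1094 in²; tension across gage: (3.1875 − 1×1.3125)×0.25 = 0.46875 in². R_n = min(0.6×58×4.1094, 0.6×36×6.4063) + 1.0×58×0.46875 = min(143.01, 138.38) + 27.188 = 165.57 kips. φR_n = 0.75 × 165.57 = 124.2 kips.
Governing: min(322.1, 215.3, 67.3, 124.2) = 67.3 kips → gross-section yield.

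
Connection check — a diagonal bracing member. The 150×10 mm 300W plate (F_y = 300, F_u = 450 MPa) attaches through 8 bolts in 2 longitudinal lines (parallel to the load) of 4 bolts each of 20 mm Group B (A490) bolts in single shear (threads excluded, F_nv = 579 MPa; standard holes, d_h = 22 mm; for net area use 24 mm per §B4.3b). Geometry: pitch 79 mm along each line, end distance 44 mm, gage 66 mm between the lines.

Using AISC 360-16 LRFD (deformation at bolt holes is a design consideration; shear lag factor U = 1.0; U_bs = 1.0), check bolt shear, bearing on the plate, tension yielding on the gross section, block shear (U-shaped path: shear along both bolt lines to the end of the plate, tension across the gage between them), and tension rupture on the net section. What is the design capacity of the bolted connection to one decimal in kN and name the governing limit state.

Bolt shear: A_b = π(20)²/4 = 314.16 mm². φR_n = 0.75 × 579 × 314.16 × 8 × 1 = 1091.4 kN.
Bearing (10 mm plate, F_u = 450 MPa): end bolts L_c = 44 − 22/2 = 33, R_n = min(1.2×33×10×450, 2.4×20×10×450) = 178.2 kN/bolt; interior L_c = 79 − 22 = 57, R_n = 216 kN/bolt. φR_n = 0.75 × (2×178.2 + 6×216) = 1239.3 kN.
Tension yield (gross): A_g = 150×10 = 1500 mm². φR_n = 0.90 × 300 × 1500 = 405.0 kN.
Block shear: shear path 2×[44+3×79] = 2×281 mm, A_gv = 5620, A_nv = 2×(281 − 3.5×24)×10 = 3940 mm²; tension across gage: (66 − 1×24)×10 = 420 mm². R_n = min(0.6×450×3940, 0.6×300×5620) + 1.0×450×420 = min(1063.8, 1011.6) + 189 = 1200.6 kN. φR_n = 0.75 × 1200.6 = 900.5 kN.
Tension rupture (net): A_n = (150 − 2×24)×10 = 1020 mm² (U = 1.0, A_e = A_n). φR_n = 0.75 × 450 × 1020 = 344.3 kN.
Governing: min(1091.4, 1239.3, 405.0, 900.5, 344.3) = 344.3 kN → net-section rupture.

344.3 kN (net-section rupture governs)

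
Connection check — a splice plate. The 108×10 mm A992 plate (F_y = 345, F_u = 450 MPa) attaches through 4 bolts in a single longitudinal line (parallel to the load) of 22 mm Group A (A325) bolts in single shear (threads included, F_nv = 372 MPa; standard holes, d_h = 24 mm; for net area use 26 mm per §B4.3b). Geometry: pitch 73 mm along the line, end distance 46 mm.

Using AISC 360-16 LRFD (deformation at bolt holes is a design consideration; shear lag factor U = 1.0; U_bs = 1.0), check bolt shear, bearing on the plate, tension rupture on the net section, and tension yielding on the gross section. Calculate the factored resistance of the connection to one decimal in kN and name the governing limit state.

276.8 kN (net-section rupture governs)

Bolt shear: A_b = π(22)²/4 = 380.13 mm². φR_n = 0.75 × 372 × 380.13 × 4 × 1 = 424.2 kN.
Bearing (10 mm plate, F_u = 450 MPa): end bolts L_c = 46 − 24/2 = 34, R_n = min(1.2×34×10×450, 2.4×22×10×450) = 183.6 kN/bolt; interior L_c = 73 − 24 = 49, R_n = 237.6 kN/bolt. φR_n = 0.75 × (1×183.6 + 3×237.6) = 672.3 kN.
Tension rupture (net): A_n = (108 − 1×26)×10 = 820 mm² (U = 1.0, A_e = A_n). φR_n = 0.75 × 450 × 820 = 276.8 kN.
Tension yield (gross): A_g = 108×10 = 1080 mm². φR_n = 0.90 × 345 × 1080 = 335.3 kN.
Governing: min(424.2, 672.3, 276.8, 335.3) = 276.8 kN → net-section rupture.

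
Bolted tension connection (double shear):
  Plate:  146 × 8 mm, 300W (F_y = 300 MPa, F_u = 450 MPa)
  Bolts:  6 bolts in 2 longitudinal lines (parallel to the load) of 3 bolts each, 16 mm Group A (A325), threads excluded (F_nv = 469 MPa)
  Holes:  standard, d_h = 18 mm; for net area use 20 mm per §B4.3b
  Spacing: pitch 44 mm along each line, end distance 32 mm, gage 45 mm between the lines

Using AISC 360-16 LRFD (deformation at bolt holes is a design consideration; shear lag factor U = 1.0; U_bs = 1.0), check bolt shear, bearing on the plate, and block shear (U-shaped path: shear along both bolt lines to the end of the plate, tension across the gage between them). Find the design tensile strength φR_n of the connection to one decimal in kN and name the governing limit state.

294.3 kN (block shear governs)

Bolt shear: A_b = π(16)²/4 = 201.06 mm². φR_n = 0.75 × 469 × 201.06 × 6 × 2 = 848.7 kN.
Bearing (8 mm plate, F_u = 450 MPa): end bolts L_c = 32 − 18/2 = 23, R_n = min(1.2×23×8×450, 2.4×16×8×450) = 99.36 kN/bolt; interior L_c = 44 − 18 = 26, R_n = 112.32 kN/bolt. φR_n = 0.75 × (2×99.36 + 4×112.32) = 486.0 kN.
Block shear: shear path 2×[32+2×44] = 2×120 mm, A_gv = 1920, A_nv = 2×(120 − 2.5×20)×8 = 1120 mm²; tension across gage: (45 − 1×20)×8 = 200 mm². R_n = min(0.6×450×1120, 0.6×300×1920) + 1.0×450×200 = min(302.4, 345.6) + 90 = 392.4 kN. φR_n = 0.75 × 392.4 = 294.3 kN.
Governing: min(848.7, 486.0, 294.3) = 294.3 kN → block shear.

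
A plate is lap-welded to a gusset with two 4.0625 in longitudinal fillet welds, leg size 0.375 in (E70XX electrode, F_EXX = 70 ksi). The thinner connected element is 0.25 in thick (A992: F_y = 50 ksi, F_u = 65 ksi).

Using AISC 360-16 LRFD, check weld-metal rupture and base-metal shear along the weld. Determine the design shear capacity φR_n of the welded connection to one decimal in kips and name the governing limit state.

59.4 kips (base-metal shear governs)

Weld metal: throat = 0.707×0.375 = 0.26513 in, L = 2×4.0625 = 8.125 in. φR_n = 0.75 × 0.6 × 70 × 0.26513 × 8.125 = 67.9 kips.
Base metal shear (0.25 in plate): yield φR_n = 1.0×0.6×50×0.25×8.125 = 60.9 kips; rupture φR_n = 0.75×0.6×65×0.25×8.125 = 59.4 kips; take 59.4 kips (rupture).
Governing: min(67.9, 59.4) = 59.4 kips → base-metal shear.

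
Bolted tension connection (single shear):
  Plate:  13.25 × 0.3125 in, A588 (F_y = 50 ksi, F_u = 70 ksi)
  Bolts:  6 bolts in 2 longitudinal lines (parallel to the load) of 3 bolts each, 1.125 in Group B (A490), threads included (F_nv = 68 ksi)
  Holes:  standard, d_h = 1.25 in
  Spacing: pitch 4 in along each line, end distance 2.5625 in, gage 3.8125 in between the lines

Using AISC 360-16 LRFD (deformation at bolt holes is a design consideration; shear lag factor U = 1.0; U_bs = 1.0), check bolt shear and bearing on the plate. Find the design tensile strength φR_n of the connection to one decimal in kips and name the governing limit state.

Bolt shear: A_b = π(1.125)²/4 = 0.99402 in². φR_n = 0.75 × 68 × 0.99402 × 6 × 1 = 304.2 kips.
Bearing (0.3125 in plate, F_u = 70 ksi): end bolts L_c = 2.5625 − 1.25/2 = 1.9375, R_n = min(1.2×1.9375×0.3125×70, 2.4×1.125×0.3125×70) = 50.859 kips/bolt; interior L_c = 4 − 1.25 = 2.75, R_n = 59.063 kips/bolt. φR_n = 0.75 × (2×50.859 + 4×59.063) = 253.5 kips.
Governing: min(304.2, 253.5) = 253.5 kips → bearing.

253.5 kips (bearing governs)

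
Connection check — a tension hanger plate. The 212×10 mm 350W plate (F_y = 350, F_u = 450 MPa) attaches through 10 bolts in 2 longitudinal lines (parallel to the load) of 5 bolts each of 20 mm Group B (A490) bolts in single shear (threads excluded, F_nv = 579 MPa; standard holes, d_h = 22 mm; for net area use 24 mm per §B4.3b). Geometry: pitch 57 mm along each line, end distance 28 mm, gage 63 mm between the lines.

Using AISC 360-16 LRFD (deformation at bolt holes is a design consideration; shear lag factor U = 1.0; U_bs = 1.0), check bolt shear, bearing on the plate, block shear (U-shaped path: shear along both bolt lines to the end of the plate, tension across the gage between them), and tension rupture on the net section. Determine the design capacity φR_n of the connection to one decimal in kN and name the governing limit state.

553.5 kN (net-section rupture governs)

Bolt shear: A_b = π(20)²/4 = 314.16 mm². φR_n = 0.75 × 579 × 314.16 × 10 × 1 = 1364.2 kN.
Bearing (10 mm plate, F_u = 450 MPa): end bolts L_c = 28 − 22/2 = 17, R_n = min(1.2×17×10×450, 2.4×20×10×450) = 91.8 kN/bolt; interior L_c = 57 − 22 = 35, R_n = 189 kN/bolt. φR_n = 0.75 × (2×91.8 + 8×189) = 1271.7 kN.
Block shear: shear path 2×[28+4×57] = 2×256 mm, A_gv = 5120, A_nv = 2×(256 − 4.5×24)×10 = 2960 mm²; tension across gage: (63 − 1×24)×10 = 390 mm². R_n = min(0.6×450×2960, 0.6×350×5120) + 1.0×450×390 = min(799.2, 1075.2) + 175.5 = 974.7 kN. φR_n = 0.75 × 974.7 = 731.0 kN.
Tension rupture (net): A_n = (212 − 2×24)×10 = 1640 mm² (U = 1.0, A_e = A_n). φR_n = 0.75 × 450 × 1640 = 553.5 kN.
Governing: min(1364.2, 1271.7, 731.0, 553.5) = 553.5 kN → net-section rupture.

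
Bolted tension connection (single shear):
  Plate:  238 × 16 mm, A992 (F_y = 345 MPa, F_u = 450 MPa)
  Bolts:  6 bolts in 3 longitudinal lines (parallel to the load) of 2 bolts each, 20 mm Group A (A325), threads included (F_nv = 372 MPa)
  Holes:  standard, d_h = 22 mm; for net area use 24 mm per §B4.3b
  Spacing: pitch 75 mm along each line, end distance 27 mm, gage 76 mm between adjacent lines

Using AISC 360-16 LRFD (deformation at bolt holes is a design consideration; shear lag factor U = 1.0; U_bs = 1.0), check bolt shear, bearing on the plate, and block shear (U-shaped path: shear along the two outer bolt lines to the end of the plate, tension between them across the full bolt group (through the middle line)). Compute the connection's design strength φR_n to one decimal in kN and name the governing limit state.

Bolt shear: A_b = π(20)²/4 = 314.16 mm². φR_n = 0.75 × 372 × 314.16 × 6 × 1 = 525.9 kN.
Bearing (16 mm plate, F_u = 450 MPa): end bolts L_c = 27 − 22/2 = 16, R_n = min(1.2×16×16×450, 2.4×20×16×450) = 138.24 kN/bolt; interior L_c = 75 − 22 = 53, R_n = 345.6 kN/bolt. φR_n = 0.75 × (3×138.24 + 3×345.6) = 1088.6 kN.
Block shear: shear path 2×[27+1×75] = 2×102 mm, A_gv = 3264, A_nv = 2×(102 − 1.5×24)×16 = 2112 mm²; tension across gage: (152 − 2×24)×16 = 1664 mm². R_n = min(0.6×450×2112, 0.6×345×3264) + 1.0×450×1664 = min(570.24, 675.65) + 748.8 = 1319 kN. φR_n = 0.75 × 1319 = 989.3 kN.
Governing: min(525.9, 1088.6, 989.3) = 525.9 kN → bolt shear.

525.9 kN (bolt shear governs)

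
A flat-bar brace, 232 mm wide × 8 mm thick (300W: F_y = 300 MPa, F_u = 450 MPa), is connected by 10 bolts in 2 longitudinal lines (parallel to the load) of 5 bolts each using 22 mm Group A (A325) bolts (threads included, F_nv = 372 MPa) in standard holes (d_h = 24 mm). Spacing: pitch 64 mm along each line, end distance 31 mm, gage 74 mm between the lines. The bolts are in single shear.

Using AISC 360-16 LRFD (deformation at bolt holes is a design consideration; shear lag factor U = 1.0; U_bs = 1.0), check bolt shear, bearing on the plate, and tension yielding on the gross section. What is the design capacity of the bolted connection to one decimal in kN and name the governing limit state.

501.1 kN (gross-section yield governs)

Bolt shear: A_b = π(22)²/4 = 380.13 mm². φR_n = 0.75 × 372 × 380.13 × 10 × 1 = 1060.6 kN.
Bearing (8 mm plate, F_u = 450 MPa): end bolts L_c = 31 − 24/2 = 19, R_n = min(1.2×19×8×450, 2.4×22×8×450) = 82.08 kN/bolt; interior L_c = 64 − 24 = 40, R_n = 172.8 kN/bolt. φR_n = 0.75 × (2×82.08 + 8×172.8) = 1159.9 kN.
Tension yield (gross): A_g = 232×8 = 1856 mm². φR_n = 0.90 × 300 × 1856 = 501.1 kN.
Governing: min(1060.6, 1159.9, 501.1) = 501.1 kN → gross-section yield.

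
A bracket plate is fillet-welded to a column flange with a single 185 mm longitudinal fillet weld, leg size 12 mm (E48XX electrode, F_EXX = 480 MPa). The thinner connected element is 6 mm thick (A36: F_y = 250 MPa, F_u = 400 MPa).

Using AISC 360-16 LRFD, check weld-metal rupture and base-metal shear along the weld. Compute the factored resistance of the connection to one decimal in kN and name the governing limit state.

166.5 kN (base-metal shear governs)

Weld metal: throat = 0.707×12 = 8.484 mm, L = 185 mm. φR_n = 0.75 × 0.6 × 480 × 8.484 × 185 = 339.0 kN.
Base metal shear (6 mm plate): yield φR_n = 1.0×0.6×250×6×185 = 166.5 kN; rupture φR_n = 0.75×0.6×400×6×185 = 199.8 kN; take 166.5 kN (yield).
Governing: min(339.0, 166.5) = 166.5 kN → base-metal shear.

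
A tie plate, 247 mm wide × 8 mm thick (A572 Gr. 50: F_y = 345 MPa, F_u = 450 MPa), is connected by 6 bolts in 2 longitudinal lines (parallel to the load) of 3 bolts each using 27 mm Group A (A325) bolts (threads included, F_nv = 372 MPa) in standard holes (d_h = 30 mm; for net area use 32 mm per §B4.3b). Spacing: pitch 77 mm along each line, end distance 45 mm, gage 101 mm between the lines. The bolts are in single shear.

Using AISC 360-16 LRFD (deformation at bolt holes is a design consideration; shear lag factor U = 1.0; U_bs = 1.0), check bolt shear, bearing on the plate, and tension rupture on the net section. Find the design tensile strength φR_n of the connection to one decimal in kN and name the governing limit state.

Bolt shear: A_b = π(27)²/4 = 572.56 mm². φR_n = 0.75 × 372 × 572.56 × 6 × 1 = 958.5 kN.
Bearing (8 mm plate, F_u = 450 MPa): end bolts L_c = 45 − 30/2 = 30, R_n = min(1.2×30×8×450, 2.4×27×8×450) = 129.6 kN/bolt; interior L_c = 77 − 30 = 47, R_n = 203.04 kN/bolt. φR_n = 0.75 × (2×129.6 + 4×203.04) = 803.5 kN.
Tension rupture (net): A_n = (247 − 2×32)×8 = 1464 mm² (U = 1.0, A_e = A_n). φR_n = 0.75 × 450 × 1464 = 494.1 kN.
Governing: min(958.5, 803.5, 494.1) = 494.1 kN → net-section rupture.

494.1 kN (net-section rupture governs)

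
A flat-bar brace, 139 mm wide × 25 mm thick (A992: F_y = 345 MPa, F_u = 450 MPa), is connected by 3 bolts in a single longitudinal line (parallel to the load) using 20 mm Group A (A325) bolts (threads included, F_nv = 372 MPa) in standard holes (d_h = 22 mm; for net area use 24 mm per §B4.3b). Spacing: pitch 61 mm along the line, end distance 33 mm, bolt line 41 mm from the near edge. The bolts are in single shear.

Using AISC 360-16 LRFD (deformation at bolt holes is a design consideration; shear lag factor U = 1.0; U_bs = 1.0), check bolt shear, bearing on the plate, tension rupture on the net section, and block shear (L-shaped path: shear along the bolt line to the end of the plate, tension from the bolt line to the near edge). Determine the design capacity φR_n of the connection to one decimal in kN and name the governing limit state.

263.0 kN (bolt shear governs)

Bolt shear: A_b = π(20)²/4 = 314.16 mm². φR_n = 0.75 × 372 × 314.16 × 3 × 1 = 263.0 kN.
Bearing (25 mm plate, F_u = 450 MPa): end bolts L_c = 33 − 22/2 = 22, R_n = min(1.2×22×25×450, 2.4×20×25×450) = 297 kN/bolt; interior L_c = 61 − 22 = 39, R_n = 526.5 kN/bolt. φR_n = 0.75 × (1×297 + 2×526.5) = 1012.5 kN.
Tension rupture (net): A_n = (139 − 1×24)×25 = 2875 mm² (U = 1.0, A_e = A_n). φR_n = 0.75 × 450 × 2875 = 970.3 kN.
Block shear: shear path 1×[33+2×61] = 1×155 mm, A_gv = 3875, A_nv = 1×(155 − 2.5×24)×25 = 2375 mm²; tension to near edge: (41 − 0.5×24)×25 = 725 mm². R_n = min(0.6×450×2375, 0.6×345×3875) + 1.0×450×725 = min(641.25, 802.13) + 326.25 = 967.5 kN. φR_n = 0.75 × 967.5 = 725.6 kN.
Governing: min(263.0, 1012.5, 970.3, 725.6) = 263.0 kN → bolt shear.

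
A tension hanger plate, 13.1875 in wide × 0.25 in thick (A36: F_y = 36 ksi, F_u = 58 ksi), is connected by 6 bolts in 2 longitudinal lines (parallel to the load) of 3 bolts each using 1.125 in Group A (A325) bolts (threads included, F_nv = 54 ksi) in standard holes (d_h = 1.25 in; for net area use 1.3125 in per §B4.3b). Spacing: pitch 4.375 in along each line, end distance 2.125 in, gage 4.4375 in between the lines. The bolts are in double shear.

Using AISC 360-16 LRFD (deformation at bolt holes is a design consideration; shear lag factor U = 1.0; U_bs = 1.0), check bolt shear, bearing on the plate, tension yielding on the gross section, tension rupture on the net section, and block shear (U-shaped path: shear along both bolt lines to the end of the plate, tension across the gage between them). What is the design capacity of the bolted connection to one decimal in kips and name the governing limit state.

Bolt shear: A_b = π(1.125)²/4 = 0.99402 in². φR_n = 0.75 × 54 × 0.99402 × 6 × 2 = 483.1 kips.
Bearing (0.25 in plate, F_u = 58 ksi): end bolts L_c = 2.125 − 1.25/2 = 1.5, R_n = min(1.2×1.5×0.25×58, 2.4×1.125×0.25×58) = 26.1 kips/bolt; interior L_c = 4.375 − 1.25 = 3.125, R_n = 39.15 kips/bolt. φR_n = 0.75 × (2×26.1 + 4×39.15) = 156.6 kips.
Tension yield (gross): A_g = 13.1875×0.25 = 3.2969 in². φR_n = 0.90 × 36 × 3.2969 = 106.8 kips.
Tension rupture (net): A_n = (13.1875 − 2×1.3125)×0.25 = 2.6406 in² (U = 1.0, A_e = A_n). φR_n = 0.75 × 58 × 2.6406 = 114.9 kips.
Block shear: shear path 2×[2.125+2×4.375] = 2×10.875 in, A_gv = 5.4375, A_nv = 2×(10.875 − 2.5×1.3125)×0.25 = 3.7969 in²; tension across gage: (4.4375 − 1×1.3125)×0.25 = 0.78125 in². R_n = min(0.6×58×3.7969, 0.6×36×5.4375) + 1.0×58×0.78125 = min(132.13, 117.45) + 45.313 = 162.76 kips. φR_n = 0.75 × 162.76 = 122.1 kips.
Governing: min(483.1, 156.6, 106.8, 114.9, 122.1) = 106.8 kips → gross-section yield.

106.8 kips (gross-section yield governs)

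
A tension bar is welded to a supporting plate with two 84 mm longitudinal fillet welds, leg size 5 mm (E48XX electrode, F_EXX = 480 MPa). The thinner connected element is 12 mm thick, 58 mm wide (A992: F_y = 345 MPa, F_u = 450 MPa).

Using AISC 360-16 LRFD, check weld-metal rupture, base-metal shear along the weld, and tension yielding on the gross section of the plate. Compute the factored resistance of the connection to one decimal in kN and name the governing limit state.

Weld metal: throat = 0.707×5 = 3.535 mm, L = 2×84 = 168 mm. φR_n = 0.75 × 0.6 × 480 × 3.535 × 168 = 128.3 kN.
Base metal shear (12 mm plate): yield φR_n = 1.0×0.6×345×12×168 = 417.3 kN; rupture φR_n = 0.75×0.6×450×12×168 = 408.2 kN; take 408.2 kN (rupture).
Tension yield (gross): A_g = 58×12 = 696 mm². φR_n = 0.90 × 345 × 696 = 216.1 kN.
Governing: min(128.3, 408.2, 216.1) = 128.3 kN → weld metal.

128.3 kN (weld metal governs)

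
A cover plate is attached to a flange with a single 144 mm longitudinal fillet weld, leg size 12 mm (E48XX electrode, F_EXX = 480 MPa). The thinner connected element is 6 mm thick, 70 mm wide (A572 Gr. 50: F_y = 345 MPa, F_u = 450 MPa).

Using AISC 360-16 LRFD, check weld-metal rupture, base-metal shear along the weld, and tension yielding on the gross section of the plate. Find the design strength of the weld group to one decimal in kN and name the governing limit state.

Weld metal: throat = 0.707×12 = 8.484 mm, L = 144 mm. φR_n = 0.75 × 0.6 × 480 × 8.484 × 144 = 263.9 kN.
Base metal shear (6 mm plate): yield φR_n = 1.0×0.6×345×6×144 = 178.8 kN; rupture φR_n = 0.75×0.6×450×6×144 = 175.0 kN; take 175.0 kN (rupture).
Tension yield (gross): A_g = 70×6 = 420 mm². φR_n = 0.90 × 345 × 420 = 130.4 kN.
Governing: min(263.9, 175.0, 130.4) = 130.4 kN → gross-section yield.

130.4 kN (gross-section yield governs)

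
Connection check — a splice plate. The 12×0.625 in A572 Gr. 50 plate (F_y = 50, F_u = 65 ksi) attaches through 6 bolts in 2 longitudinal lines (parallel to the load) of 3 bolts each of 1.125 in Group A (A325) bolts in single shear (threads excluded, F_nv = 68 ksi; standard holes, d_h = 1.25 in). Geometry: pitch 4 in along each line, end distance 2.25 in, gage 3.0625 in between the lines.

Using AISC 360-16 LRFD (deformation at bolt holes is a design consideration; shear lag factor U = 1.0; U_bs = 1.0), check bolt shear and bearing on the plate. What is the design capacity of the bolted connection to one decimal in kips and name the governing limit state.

Bolt shear: A_b = π(1.125)²/4 = 0.99402 in². φR_n = 0.75 × 68 × 0.99402 × 6 × 1 = 304.2 kips.
Bearing (0.625 in plate, F_u = 65 ksi): end bolts L_c = 2.25 − 1.25/2 = 1.625, R_n = min(1.2×1.625×0.625×65, 2.4×1.125×0.625×65) = 79.219 kips/bolt; interior L_c = 4 − 1.25 = 2.75, R_n = 109.69 kips/bolt. φR_n = 0.75 × (2×79.219 + 4×109.69) = 447.9 kips.
Governing: min(304.2, 447.9) = 304.2 kips → bolt shear.

304.2 kips (bolt shear governs)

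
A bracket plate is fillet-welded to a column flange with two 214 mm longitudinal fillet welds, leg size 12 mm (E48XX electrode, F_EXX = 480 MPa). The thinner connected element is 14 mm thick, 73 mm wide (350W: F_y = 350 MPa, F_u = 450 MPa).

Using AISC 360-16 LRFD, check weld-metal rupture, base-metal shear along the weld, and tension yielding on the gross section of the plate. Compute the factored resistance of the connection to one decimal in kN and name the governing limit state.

Weld metal: throat = 0.707×12 = 8.484 mm, L = 2×214 = 428 mm. φR_n = 0.75 × 0.6 × 480 × 8.484 × 428 = 784.3 kN.
Base metal shear (14 mm plate): yield φR_n = 1.0×0.6×350×14×428 = 1258.3 kN; rupture φR_n = 0.75×0.6×450×14×428 = 1213.4 kN; take 1213.4 kN (rupture).
Tension yield (gross): A_g = 73×14 = 1022 mm². φR_n = 0.90 × 350 × 1022 = 321.9 kN.
Governing: min(784.3, 1213.4, 321.9) = 321.9 kN → gross-section yield.

321.9 kN (gross-section yield governs)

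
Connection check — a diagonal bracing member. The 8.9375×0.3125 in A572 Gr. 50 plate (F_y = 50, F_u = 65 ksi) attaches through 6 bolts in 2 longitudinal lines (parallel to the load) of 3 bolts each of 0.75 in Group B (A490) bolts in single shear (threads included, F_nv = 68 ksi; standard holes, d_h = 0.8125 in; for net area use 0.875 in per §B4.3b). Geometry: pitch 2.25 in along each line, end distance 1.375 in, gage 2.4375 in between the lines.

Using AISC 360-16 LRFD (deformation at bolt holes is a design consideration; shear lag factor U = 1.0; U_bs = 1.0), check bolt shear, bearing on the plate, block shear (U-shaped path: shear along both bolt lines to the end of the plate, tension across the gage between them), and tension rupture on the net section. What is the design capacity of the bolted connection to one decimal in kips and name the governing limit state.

Bolt shear: A_b = π(0.75)²/4 = 0.44179 in². φR_n = 0.75 × 68 × 0.44179 × 6 × 1 = 135.2 kips.
Bearing (0.3125 in plate, F_u = 65 ksi): end bolts L_c = 1.375 − 0.8125/2 = 0.96875, R_n = min(1.2×0.96875×0.3125×65, 2.4×0.75×0.3125×65) = 23.613 kips/bolt; interior L_c = 2.25 − 0.8125 = 1.4375, R_n = 35.039 kips/bolt. φR_n = 0.75 × (2×23.613 + 4×35.039) = 140.5 kips.
Block shear: shear path 2×[1.375+2×2.25] = 2×5.875 in, A_gv = 3.6719, A_nv = 2×(5.875 − 2.5×0.875)×0.3125 = 2.3047 in²; tension across gage: (2.4375 − 1×0.875)×0.3125 = 0.48828 in². R_n = min(0.6×65×2.3047, 0.6×50×3.6719) + 1.0×65×0.48828 = min(89.883, 110.16) + 31.738 = 121.62 kips. φR_n = 0.75 × 121.62 = 91.2 kips.
Tension rupture (net): A_n = (8.9375 − 2×0.875)×0.3125 = 2.2461 in² (U = 1.0, A_e = A_n). φR_n = 0.75 × 65 × 2.2461 = 109.5 kips.
Governing: min(135.2, 140.5, 91.2, 109.5) = 91.2 kips → block shear.

91.2 kips (block shear governs)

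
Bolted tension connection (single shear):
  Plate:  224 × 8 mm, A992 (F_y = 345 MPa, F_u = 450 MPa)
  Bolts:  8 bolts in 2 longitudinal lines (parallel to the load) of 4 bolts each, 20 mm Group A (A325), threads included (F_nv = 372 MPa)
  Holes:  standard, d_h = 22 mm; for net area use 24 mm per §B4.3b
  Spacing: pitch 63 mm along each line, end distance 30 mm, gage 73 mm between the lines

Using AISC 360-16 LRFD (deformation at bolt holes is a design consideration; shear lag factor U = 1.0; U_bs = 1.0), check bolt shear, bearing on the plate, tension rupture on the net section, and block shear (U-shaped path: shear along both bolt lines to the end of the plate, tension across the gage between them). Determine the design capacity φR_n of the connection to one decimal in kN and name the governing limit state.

475.2 kN (net-section rupture governs)

Bolt shear: A_b = π(20)²/4 = 314.16 mm². φR_n = 0.75 × 372 × 314.16 × 8 × 1 = 701.2 kN.
Bearing (8 mm plate, F_u = 450 MPa): end bolts L_c = 30 − 22/2 = 19, R_n = min(1.2×19×8×450, 2.4×20×8×450) = 82.08 kN/bolt; interior L_c = 63 − 22 = 41, R_n = 172.8 kN/bolt. φR_n = 0.75 × (2×82.08 + 6×172.8) = 900.7 kN.
Tension rupture (net): A_n = (224 − 2×24)×8 = 1408 mm² (U = 1.0, A_e = A_n). φR_n = 0.75 × 450 × 1408 = 475.2 kN.
Block shear: shear path 2×[30+3×63] = 2×219 mm, A_gv = 3504, A_nv = 2×(219 − 3.5×24)×8 = 2160 mm²; tension across gage: (73 − 1×24)×8 = 392 mm². R_n = min(0.6×450×2160, 0.6×345×3504) + 1.0×450×392 = min(583.2, 725.33) + 176.4 = 759.6 kN. φR_n = 0.75 × 759.6 = 569.7 kN.
Governing: min(701.2, 900.7, 475.2, 569.7) = 475.2 kN → net-section rupture.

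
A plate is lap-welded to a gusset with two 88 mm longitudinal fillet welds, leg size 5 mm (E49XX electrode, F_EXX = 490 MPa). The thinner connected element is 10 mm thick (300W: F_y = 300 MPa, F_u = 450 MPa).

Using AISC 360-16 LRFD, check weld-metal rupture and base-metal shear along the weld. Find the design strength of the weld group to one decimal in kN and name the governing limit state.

137.2 kN (weld metal governs)

Weld metal: throat = 0.707×5 = 3.535 mm, L = 2×88 = 176 mm. φR_n = 0.75 × 0.6 × 490 × 3.535 × 176 = 137.2 kN.
Base metal shear (10 mm plate): yield φR_n = 1.0×0.6×300×10×176 = 316.8 kN; rupture φR_n = 0.75×0.6×450×10×176 = 356.4 kN; take 316.8 kN (yield).
Governing: min(137.2, 316.8) = 137.2 kN → weld metal.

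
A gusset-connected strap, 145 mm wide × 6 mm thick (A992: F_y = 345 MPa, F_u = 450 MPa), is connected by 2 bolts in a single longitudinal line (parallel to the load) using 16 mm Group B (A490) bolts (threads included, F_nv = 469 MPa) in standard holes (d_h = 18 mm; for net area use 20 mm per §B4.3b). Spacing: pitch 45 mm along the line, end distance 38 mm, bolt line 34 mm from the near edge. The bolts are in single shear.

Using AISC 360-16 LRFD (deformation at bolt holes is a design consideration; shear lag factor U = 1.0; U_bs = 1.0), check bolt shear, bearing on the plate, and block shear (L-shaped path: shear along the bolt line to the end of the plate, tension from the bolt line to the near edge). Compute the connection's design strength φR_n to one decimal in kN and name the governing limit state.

113.0 kN (block shear governs)

Bolt shear: A_b = π(16)²/4 = 201.06 mm². φR_n = 0.75 × 469 × 201.06 × 2 × 1 = 141.4 kN.
Bearing (6 mm plate, F_u = 450 MPa): end bolts L_c = 38 − 18/2 = 29, R_n = min(1.2×29×6×450, 2.4×16×6×450) = 93.96 kN/bolt; interior L_c = 45 − 18 = 27, R_n = 87.48 kN/bolt. φR_n = 0.75 × (1×93.96 + 1×87.48) = 136.1 kN.
Block shear: shear path 1×[38+1×45] = 1×83 mm, A_gv = 498, A_nv = 1×(83 − 1.5×20)×6 = 318 mm²; tension to near edge: (34 − 0.5×20)×6 = 144 mm². R_n = min(0.6×450×318, 0.6×345×498) + 1.0×450×144 = min(85.86, 103.09) + 64.8 = 150.66 kN. φR_n = 0.75 × 150.66 = 113.0 kN.
Governing: min(141.4, 136.1, 113.0) = 113.0 kN → block shear.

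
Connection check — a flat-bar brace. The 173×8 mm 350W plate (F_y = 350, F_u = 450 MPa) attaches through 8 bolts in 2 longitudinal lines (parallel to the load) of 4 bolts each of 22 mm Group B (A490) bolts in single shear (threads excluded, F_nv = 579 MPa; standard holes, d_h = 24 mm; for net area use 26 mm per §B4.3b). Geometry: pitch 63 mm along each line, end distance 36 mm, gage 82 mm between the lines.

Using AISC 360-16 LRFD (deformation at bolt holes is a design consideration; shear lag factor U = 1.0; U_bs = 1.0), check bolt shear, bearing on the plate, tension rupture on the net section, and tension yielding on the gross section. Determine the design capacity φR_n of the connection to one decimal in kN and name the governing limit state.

Bolt shear: A_b = π(22)²/4 = 380.13 mm². φR_n = 0.75 × 579 × 380.13 × 8 × 1 = 1320.6 kN.
Bearing (8 mm plate, F_u = 450 MPa): end bolts L_c = 36 − 24/2 = 24, R_n = min(1.2×24×8×450, 2.4×22×8×450) = 103.68 kN/bolt; interior L_c = 63 − 24 = 39, R_n = 168.48 kN/bolt. φR_n = 0.75 × (2×103.68 + 6×168.48) = 913.7 kN.
Tension rupture (net): A_n = (173 − 2×26)×8 = 968 mm² (U = 1.0, A_e = A_n). φR_n = 0.75 × 450 × 968 = 326.7 kN.
Tension yield (gross): A_g = 173×8 = 1384 mm². φR_n = 0.90 × 350 × 1384 = 436.0 kN.
Governing: min(1320.6, 913.7, 326.7, 436.0) = 326.7 kN → net-section rupture.

326.7 kN (net-section rupture governs)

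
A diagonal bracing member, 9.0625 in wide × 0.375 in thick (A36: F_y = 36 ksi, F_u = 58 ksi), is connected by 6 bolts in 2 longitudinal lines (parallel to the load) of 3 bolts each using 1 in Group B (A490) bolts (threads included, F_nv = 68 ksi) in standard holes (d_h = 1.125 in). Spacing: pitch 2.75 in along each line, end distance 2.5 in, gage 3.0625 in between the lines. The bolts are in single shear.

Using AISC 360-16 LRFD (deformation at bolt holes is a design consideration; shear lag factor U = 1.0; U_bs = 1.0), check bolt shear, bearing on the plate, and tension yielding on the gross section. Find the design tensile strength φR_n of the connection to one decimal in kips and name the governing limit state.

Bolt shear: A_b = π(1)²/4 = 0.7854 in². φR_n = 0.75 × 68 × 0.7854 × 6 × 1 = 240.3 kips.
Bearing (0.375 in plate, F_u = 58 ksi): end bolts L_c = 2.5 − 1.125/2 = 1.9375, R_n = min(1.2×1.9375×0.375×58, 2.4×1×0.375×58) = 50.569 kips/bolt; interior L_c = 2.75 − 1.125 = 1.625, R_n = 42.413 kips/bolt. φR_n = 0.75 × (2×50.569 + 4×42.413) = 203.1 kips.
Tension yield (gross): A_g = 9.0625×0.375 = 3.3984 in². φR_n = 0.90 × 36 × 3.3984 = 110.1 kips.
Governing: min(240.3, 203.1, 110.1) = 110.1 kips → gross-section yield.

110.1 kips (gross-section yield governs)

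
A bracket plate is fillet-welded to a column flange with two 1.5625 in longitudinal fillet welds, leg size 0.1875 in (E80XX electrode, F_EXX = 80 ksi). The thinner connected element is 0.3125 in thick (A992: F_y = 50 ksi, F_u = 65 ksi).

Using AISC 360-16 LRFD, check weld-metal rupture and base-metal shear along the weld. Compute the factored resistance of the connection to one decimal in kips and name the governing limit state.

14.9 kips (weld metal governs)

Weld metal: throat = 0.707×0.1875 = 0.13256 in, L = 2×1.5625 = 3.125 in. φR_n = 0.75 × 0.6 × 80 × 0.13256 × 3.125 = 14.9 kips.
Base metal shear (0.3125 in plate): yield φR_n = 1.0×0.6×50×0.3125×3.125 = 29.3 kips; rupture φR_n = 0.75×0.6×65×0.3125×3.125 = 28.6 kips; take 28.6 kips (rupture).
Governing: min(14.9, 28.6) = 14.9 kips → weld metal.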